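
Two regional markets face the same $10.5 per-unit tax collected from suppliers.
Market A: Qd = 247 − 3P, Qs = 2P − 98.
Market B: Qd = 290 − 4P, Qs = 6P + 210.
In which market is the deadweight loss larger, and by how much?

Market B, by $66.15.

Market A: pre-tax P* = $69, Q* = 40; post-tax Q = 27.4; deadweight loss = $66.15.
Market B: pre-tax P* = $8, Q* = 258; post-tax Q = 232.8; deadweight loss = $132.3.
Difference: $66.15 vs $132.3 → market B is larger by $66.15.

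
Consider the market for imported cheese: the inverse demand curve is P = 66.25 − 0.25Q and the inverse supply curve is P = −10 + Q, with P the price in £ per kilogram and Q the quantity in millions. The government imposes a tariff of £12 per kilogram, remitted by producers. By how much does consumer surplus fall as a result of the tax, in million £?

Rewrite in direct form: Qd = 265 − 4P and Qs = P + 10.
Without the tax, 265 − 4P = P + 10 gives 5P = 255, so P* = £51 and Q* = 61.
With the tax collected from producers, supply shifts: Qs = (P − 12) + 10.
Solving gives Q = 51.4 with buyers paying £53.4 and producers receiving £41.4 (the £12 wedge).
ΔCS is the trapezoid between Q = 51.4 and Q = 61 of height £2.4: ½ · (61 + 51.4) · 2.4 = £134.88.

Consumer surplus falls by £134.88 million.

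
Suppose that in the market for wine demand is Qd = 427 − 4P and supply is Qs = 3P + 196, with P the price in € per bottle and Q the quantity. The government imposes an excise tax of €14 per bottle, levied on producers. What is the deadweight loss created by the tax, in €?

Deadweight loss = €168.

Before the tax: set 427 − 4P = 3P + 196 → P* = €33, Q* = 295.
With the tax collected from producers, supply shifts: Qs = 3(P − 14) + 196.
New equilibrium: consumers pay €39, producers receive €25, Q = 271. (Wedge: Pb − Ps = 14.)
Quantity falls by |ΔQ| = |295 − 271| = 24.
DWL = ½ · t · |ΔQ| = ½ · 14 · 24 = €168.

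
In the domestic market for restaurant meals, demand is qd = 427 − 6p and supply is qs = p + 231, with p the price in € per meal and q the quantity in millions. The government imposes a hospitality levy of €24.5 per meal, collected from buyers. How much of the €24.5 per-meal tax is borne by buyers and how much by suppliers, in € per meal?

Without the tax, 427 − 6p = p + 231 gives 7p = 196, so p* = €28 and q* = 259.
With the tax collected from buyers, demand (in seller-price terms) shifts: qd = 427 − 6(p + 24.5).
Solving gives q = 238 with buyers paying €31.5 and suppliers receiving €7 (the €24.5 wedge).
Burden on buyers: €3.5; on suppliers: €21. (They sum to €24.5.)

Buyers bear €3.5 per meal; suppliers bear €21 per meal.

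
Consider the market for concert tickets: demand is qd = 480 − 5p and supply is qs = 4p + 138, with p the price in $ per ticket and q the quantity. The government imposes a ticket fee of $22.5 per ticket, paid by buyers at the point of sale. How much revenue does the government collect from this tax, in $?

Without the tax, 480 − 5p = 4p + 138 gives 9p = 342, so p* = $38 and q* = 290.
With the tax collected from buyers, demand (in seller-price terms) shifts: qd = 480 − 5(p + 22.5).
New equilibrium: buyers pay $48, producers receive $25.5, q = 240. (Wedge: pb − ps = 22.5.)
Revenue = t · Q = 22.5 · 240 = $5400.

Tax revenue = $5400.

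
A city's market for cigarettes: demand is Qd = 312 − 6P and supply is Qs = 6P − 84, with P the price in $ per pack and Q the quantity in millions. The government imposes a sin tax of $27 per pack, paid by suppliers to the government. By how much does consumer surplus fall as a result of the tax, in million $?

Without the tax, 312 − 6P = 6P − 84 gives 12P = 396, so P* = $33 and Q* = 114.
With the tax collected from suppliers, supply shifts: Qs = 6(P − 27) − 84.
New equilibrium: consumers pay $46.5, suppliers receive $19.5, Q = 33. (Wedge: Pb − Ps = 27.)
ΔCS is the trapezoid between Q = 33 and Q = 114 of height $13.5: ½ · (114 + 33) · 13.5 = $992.25.

Consumer surplus falls by $992.25 million.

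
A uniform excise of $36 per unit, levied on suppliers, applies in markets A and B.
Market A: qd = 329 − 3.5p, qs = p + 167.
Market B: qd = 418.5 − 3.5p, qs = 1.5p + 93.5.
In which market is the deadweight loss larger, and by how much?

Market A: pre-tax p* = $36, q* = 203; post-tax q = 175; deadweight loss = $504.
Market B: pre-tax p* = $65, q* = 191; post-tax q = 153.2; deadweight loss = $680.4.
Difference: $504 vs $680.4 → market B is larger by $176.4.

Market B, by $176.4.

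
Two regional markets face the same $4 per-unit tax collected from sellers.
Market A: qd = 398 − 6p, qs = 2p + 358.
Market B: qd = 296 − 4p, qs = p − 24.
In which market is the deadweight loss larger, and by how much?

Market A, by $5.6.

Market A: pre-tax p* = $5, q* = 368; post-tax q = 362; deadweight loss = $12.
Market B: pre-tax p* = $64, q* = 40; post-tax q = 36.8; deadweight loss = $6.4.
Difference: $12 vs $6.4 → market A is larger by $5.6.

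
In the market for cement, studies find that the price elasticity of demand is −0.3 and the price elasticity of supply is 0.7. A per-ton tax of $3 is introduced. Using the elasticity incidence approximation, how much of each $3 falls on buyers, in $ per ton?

Incidence ratio: buyers' share ≈ εs / (εs + |εd|) = 0.7 / (0.7 + 0.3) = 0.7.
So buyers bear ≈ 0.7 × $3 = $2.1; producers bear $0.9.

Buyers bear ≈ $2.1 per ton.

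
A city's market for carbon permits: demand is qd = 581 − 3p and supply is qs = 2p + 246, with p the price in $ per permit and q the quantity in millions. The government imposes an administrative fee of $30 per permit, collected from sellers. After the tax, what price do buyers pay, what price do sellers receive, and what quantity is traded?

Buyers pay $79; sellers receive $49; quantity = 344.

Without the tax, 581 − 3p = 2p + 246 gives 5p = 335, so p* = $67 and q* = 380.
With the tax collected from sellers, supply shifts: qs = 2(p − 30) + 246.
New equilibrium: buyers pay $79, sellers receive $49, q = 344. (Wedge: pb − ps = 30.)
The less price-elastic side of the market bears the larger share of a per-unit tax.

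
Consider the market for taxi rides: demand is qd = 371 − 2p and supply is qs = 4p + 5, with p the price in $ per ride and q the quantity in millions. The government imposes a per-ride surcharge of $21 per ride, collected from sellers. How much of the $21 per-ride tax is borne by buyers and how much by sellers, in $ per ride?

Without the tax, 371 − 2p = 4p + 5 gives 6p = 366, so p* = $61 and q* = 249.
With the tax collected from sellers, supply shifts: qs = 4(p − 21) + 5.
Solving gives q = 221 with buyers paying $75 and sellers receiving $54 (the $21 wedge).
Burden on buyers: $14; on sellers: $7. (They sum to $21.)

Buyers bear $14 per ride; sellers bear $7 per ride.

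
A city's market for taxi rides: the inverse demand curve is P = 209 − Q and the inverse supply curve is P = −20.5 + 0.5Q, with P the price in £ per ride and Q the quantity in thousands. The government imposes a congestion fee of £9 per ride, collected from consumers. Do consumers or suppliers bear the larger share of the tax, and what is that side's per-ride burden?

Rewrite in direct form: Qd = 209 − P and Qs = 2P + 41.
Without the tax, 209 − P = 2P + 41 gives 3P = 168, so P* = £56 and Q* = 153.
With the tax collected from consumers, demand (in seller-price terms) shifts: Qd = 209 − (P + 9).
Solving gives Q = 147 with consumers paying £62 and suppliers receiving £53 (the £9 wedge).
Per-ride burden: consumers £6, suppliers £3.
Consumers take the larger share because demand is less price-elastic here (demand slope 1 vs supply slope 2).
The less price-elastic side of the market bears the larger share of a per-unit tax.

Consumers bear the larger share: £6 per ride.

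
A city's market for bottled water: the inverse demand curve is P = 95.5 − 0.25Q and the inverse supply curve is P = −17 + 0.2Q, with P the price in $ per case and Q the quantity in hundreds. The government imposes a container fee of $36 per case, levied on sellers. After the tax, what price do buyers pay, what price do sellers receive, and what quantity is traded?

Buyers pay $53; sellers receive $17; quantity = 170.

Rewrite in direct form: Qd = 382 − 4P and Qs = 5P + 85.
Before the tax: set 382 − 4P = 5P + 85 → P* = $33, Q* = 250.
With the tax collected from sellers, supply shifts: Qs = 5(P − 36) + 85.
New equilibrium: buyers pay $53, sellers receive $17, Q = 170. (Wedge: Pb − Ps = 36.)
The less price-elastic side of the market bears the larger share of a per-unit tax.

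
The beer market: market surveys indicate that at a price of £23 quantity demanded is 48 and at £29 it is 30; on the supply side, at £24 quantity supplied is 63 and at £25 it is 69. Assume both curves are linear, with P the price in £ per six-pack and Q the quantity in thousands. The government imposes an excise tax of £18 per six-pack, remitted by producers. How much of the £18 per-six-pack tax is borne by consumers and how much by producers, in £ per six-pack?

Consumers bear £12 per six-pack; producers bear £6 per six-pack.

Demand slope: (30 − 48)/(29 − 23) = -3, so Qd = 117 − 3P.
Supply slope: (69 − 63)/(25 − 24) = 6, so Qs = 6P − 81.
Before the tax: set 117 − 3P = 6P − 81 → P* = £22, Q* = 51.
With the tax collected from producers, supply shifts: Qs = 6(P − 18) − 81.
Solving gives Q = 15 with consumers paying £34 and producers receiving £16 (the £18 wedge).
Burden on consumers: £12; on producers: £6. (They sum to £18.)
The less price-elastic side of the market bears the larger share of a per-unit tax.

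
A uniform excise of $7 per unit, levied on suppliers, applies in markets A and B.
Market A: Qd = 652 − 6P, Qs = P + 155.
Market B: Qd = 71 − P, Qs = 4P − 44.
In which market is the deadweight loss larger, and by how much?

Market A: pre-tax P* = $71, Q* = 226; post-tax Q = 220; deadweight loss = $21.
Market B: pre-tax P* = $23, Q* = 48; post-tax Q = 42.4; deadweight loss = $19.6.
Difference: $21 vs $19.6 → market A is larger by $1.4.

Market A, by $1.4.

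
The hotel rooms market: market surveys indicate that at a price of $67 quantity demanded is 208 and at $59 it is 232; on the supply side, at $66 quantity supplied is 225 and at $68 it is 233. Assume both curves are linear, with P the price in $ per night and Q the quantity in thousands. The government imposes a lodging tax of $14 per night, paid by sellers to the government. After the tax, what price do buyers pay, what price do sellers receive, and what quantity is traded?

Demand slope: (232 − 208)/(59 − 67) = -3, so Qd = 409 − 3P.
Supply slope: (233 − 225)/(68 − 66) = 4, so Qs = 4P − 39.
Without the tax, 409 − 3P = 4P − 39 gives 7P = 448, so P* = $64 and Q* = 217.
With the tax collected from sellers, supply shifts: Qs = 4(P − 14) − 39.
Solving gives Q = 193 with buyers paying $72 and sellers receiving $58 (the $14 wedge).

Buyers pay $72; sellers receive $58; quantity = 193.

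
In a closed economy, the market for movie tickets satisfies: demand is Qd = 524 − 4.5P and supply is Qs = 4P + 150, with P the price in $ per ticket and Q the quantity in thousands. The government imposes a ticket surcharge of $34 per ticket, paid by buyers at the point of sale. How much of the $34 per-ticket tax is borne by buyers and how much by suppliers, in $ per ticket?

Without the tax, 524 − 4.5P = 4P + 150 gives 8.5P = 374, so P* = $44 and Q* = 326.
With the tax collected from buyers, demand (in seller-price terms) shifts: Qd = 524 − 4.5(P + 34).
Solving gives Q = 254 with buyers paying $60 and suppliers receiving $26 (the $34 wedge).
Burden on buyers: $16; on suppliers: $18. (They sum to $34.)
The less price-elastic side of the market bears the larger share of a per-unit tax.

Buyers bear $16 per ticket; suppliers bear $18 per ticket.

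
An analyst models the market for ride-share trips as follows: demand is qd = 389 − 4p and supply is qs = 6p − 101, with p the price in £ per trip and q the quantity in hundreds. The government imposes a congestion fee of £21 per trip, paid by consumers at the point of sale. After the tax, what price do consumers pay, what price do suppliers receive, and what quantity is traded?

Consumers pay £61.6; suppliers receive £40.6; quantity = 142.6.

Before the tax: set 389 − 4p = 6p − 101 → p* = £49, q* = 193.
With the tax collected from consumers, demand (in seller-price terms) shifts: qd = 389 − 4(p + 21).
New equilibrium: consumers pay £61.6, suppliers receive £40.6, q = 142.6. (Wedge: pb − ps = 21.)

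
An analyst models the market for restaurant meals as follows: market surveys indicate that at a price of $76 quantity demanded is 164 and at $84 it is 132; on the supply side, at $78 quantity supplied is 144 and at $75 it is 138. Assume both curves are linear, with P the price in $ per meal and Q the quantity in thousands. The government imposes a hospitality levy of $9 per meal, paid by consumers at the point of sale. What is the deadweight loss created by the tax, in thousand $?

Demand slope: (132 − 164)/(84 − 76) = -4, so Qd = 468 − 4P.
Supply slope: (138 − 144)/(75 − 78) = 2, so Qs = 2P − 12.
Before the tax: set 468 − 4P = 2P − 12 → P* = $80, Q* = 148.
With the tax collected from consumers, demand (in seller-price terms) shifts: Qd = 468 − 4(P + 9).
Solving gives Q = 136 with consumers paying $83 and suppliers receiving $74 (the $9 wedge).
Quantity falls by |ΔQ| = |148 − 136| = 12.
DWL = ½ · t · |ΔQ| = ½ · 9 · 12 = $54.

Deadweight loss = $54 thousand.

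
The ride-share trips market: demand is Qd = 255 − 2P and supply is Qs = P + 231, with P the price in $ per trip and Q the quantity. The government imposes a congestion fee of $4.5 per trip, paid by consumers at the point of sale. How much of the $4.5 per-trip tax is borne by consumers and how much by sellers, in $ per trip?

Consumers bear $1.5 per trip; sellers bear $3 per trip.

Without the tax, 255 − 2P = P + 231 gives 3P = 24, so P* = $8 and Q* = 239.
With the tax collected from consumers, demand (in seller-price terms) shifts: Qd = 255 − 2(P + 4.5).
New equilibrium: consumers pay $9.5, sellers receive $5, Q = 236. (Wedge: Pb − Ps = 4.5.)
Burden on consumers: $1.5; on sellers: $3. (They sum to $4.5.)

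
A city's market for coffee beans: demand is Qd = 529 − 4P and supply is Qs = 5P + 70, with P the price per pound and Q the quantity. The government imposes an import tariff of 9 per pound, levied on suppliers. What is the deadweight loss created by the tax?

Before the tax: set 529 − 4P = 5P + 70 → P* = 51, Q* = 325.
With the tax collected from suppliers, supply shifts: Qs = 5(P − 9) + 70.
New equilibrium: consumers pay 56, suppliers receive 47, Q = 305. (Wedge: Pb − Ps = 9.)
Quantity falls by |ΔQ| = |325 − 305| = 20.
DWL = ½ · t · |ΔQ| = ½ · 9 · 20 = 90.

Deadweight loss = 90.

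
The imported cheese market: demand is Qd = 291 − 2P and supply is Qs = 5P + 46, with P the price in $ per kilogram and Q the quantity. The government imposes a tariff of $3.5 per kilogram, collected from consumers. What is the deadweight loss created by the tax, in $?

Deadweight loss = $8.75.

Without the tax, 291 − 2P = 5P + 46 gives 7P = 245, so P* = $35 and Q* = 221.
With the tax collected from consumers, demand (in seller-price terms) shifts: Qd = 291 − 2(P + 3.5).
New equilibrium: consumers pay $37.5, suppliers receive $34, Q = 216. (Wedge: Pb − Ps = 3.5.)
Quantity falls by |ΔQ| = |221 − 216| = 5.
DWL = ½ · t · |ΔQ| = ½ · 3.5 · 5 = $8.75.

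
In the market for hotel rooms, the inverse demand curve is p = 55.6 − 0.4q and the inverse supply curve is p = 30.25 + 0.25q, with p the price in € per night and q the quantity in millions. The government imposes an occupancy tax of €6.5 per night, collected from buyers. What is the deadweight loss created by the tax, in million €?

Deadweight loss = €32.5 million.

Rewrite in direct form: qd = 139 − 2.5p and qs = 4p − 121.
Before the tax: set 139 − 2.5p = 4p − 121 → p* = €40, q* = 39.
With the tax collected from buyers, demand (in seller-price terms) shifts: qd = 139 − 2.5(p + 6.5).
Solving gives q = 29 with buyers paying €44 and sellers receiving €37.5 (the €6.5 wedge).
Quantity falls by |ΔQ| = |39 − 29| = 10.
DWL = ½ · t · |ΔQ| = ½ · 6.5 · 10 = €32.5.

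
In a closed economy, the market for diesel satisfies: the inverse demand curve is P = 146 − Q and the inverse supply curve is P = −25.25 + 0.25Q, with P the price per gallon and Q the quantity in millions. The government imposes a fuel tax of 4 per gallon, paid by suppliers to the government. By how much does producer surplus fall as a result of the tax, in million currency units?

Producer surplus falls by 108.32 million.

Inverting to Q(P) form: Qd = 146 − P; Qs = 4P + 101.
Without the tax, 146 − P = 4P + 101 gives 5P = 45, so P* = 9 and Q* = 137.
With the tax collected from suppliers, supply shifts: Qs = 4(P − 4) + 101.
Solving gives Q = 133.8 with buyers paying 12.2 and suppliers receiving 8.2 (the 4 wedge).
ΔPS is the trapezoid between Q = 133.8 and Q = 137 of height 0.8: ½ · (137 + 133.8) · 0.8 = 108.32.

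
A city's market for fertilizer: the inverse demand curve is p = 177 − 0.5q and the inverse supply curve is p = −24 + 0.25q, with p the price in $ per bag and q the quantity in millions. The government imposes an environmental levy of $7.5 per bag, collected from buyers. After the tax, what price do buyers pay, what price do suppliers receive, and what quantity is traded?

Rewrite in direct form: qd = 354 − 2p and qs = 4p + 96.
Before the tax: set 354 − 2p = 4p + 96 → p* = $43, q* = 268.
With the tax collected from buyers, demand (in seller-price terms) shifts: qd = 354 − 2(p + 7.5).
Solving gives q = 258 with buyers paying $48 and suppliers receiving $40.5 (the $7.5 wedge).
The less price-elastic side of the market bears the larger share of a per-unit tax.

Buyers pay $48; suppliers receive $40.5; quantity = 258.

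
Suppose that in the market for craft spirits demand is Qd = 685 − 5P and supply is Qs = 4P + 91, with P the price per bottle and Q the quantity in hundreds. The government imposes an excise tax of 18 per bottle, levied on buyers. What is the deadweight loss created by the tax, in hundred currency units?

Deadweight loss = 360 hundred.

Without the tax, 685 − 5P = 4P + 91 gives 9P = 594, so P* = 66 and Q* = 355.
With the tax collected from buyers, demand (in seller-price terms) shifts: Qd = 685 − 5(P + 18).
Solving gives Q = 315 with buyers paying 74 and suppliers receiving 56 (the 18 wedge).
Quantity falls by |ΔQ| = |355 − 315| = 40.
DWL = ½ · t · |ΔQ| = ½ · 18 · 40 = 360.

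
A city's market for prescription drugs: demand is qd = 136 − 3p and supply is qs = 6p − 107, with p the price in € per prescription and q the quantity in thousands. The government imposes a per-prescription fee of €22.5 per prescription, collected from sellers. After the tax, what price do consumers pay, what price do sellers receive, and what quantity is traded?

Before the tax: set 136 − 3p = 6p − 107 → p* = €27, q* = 55.
With the tax collected from sellers, supply shifts: qs = 6(p − 22.5) − 107.
New equilibrium: consumers pay €42, sellers receive €19.5, q = 10. (Wedge: pb − ps = 22.5.)
The less price-elastic side of the market bears the larger share of a per-unit tax.

Consumers pay €42; sellers receive €19.5; quantity = 10.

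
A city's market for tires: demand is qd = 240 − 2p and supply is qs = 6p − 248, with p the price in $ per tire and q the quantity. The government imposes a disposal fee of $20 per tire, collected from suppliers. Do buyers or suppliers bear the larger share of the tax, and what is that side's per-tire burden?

Before the tax: set 240 − 2p = 6p − 248 → p* = $61, q* = 118.
With the tax collected from suppliers, supply shifts: qs = 6(p − 20) − 248.
New equilibrium: buyers pay $76, suppliers receive $56, q = 88. (Wedge: pb − ps = 20.)
Per-tire burden: buyers $15, suppliers $5.
Buyers take the larger share because demand is less price-elastic here (demand slope 2 vs supply slope 6).

Buyers bear the larger share: $15 per tire.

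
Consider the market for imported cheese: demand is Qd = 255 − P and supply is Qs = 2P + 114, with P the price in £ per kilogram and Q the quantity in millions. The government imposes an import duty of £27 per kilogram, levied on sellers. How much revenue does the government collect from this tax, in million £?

Without the tax, 255 − P = 2P + 114 gives 3P = 141, so P* = £47 and Q* = 208.
With the tax collected from sellers, supply shifts: Qs = 2(P − 27) + 114.
Solving gives Q = 190 with consumers paying £65 and sellers receiving £38 (the £27 wedge).
Revenue = t · Q = 27 · 190 = £5130.

Tax revenue = £5130 million.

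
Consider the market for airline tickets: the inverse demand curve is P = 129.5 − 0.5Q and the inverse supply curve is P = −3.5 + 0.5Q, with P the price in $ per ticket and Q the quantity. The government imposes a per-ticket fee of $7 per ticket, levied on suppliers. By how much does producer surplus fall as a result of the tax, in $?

Inverting to Q(P) form: Qd = 259 − 2P; Qs = 2P + 7.
Without the tax, 259 − 2P = 2P + 7 gives 4P = 252, so P* = $63 and Q* = 133.
With the tax collected from suppliers, supply shifts: Qs = 2(P − 7) + 7.
New equilibrium: buyers pay $66.5, suppliers receive $59.5, Q = 126. (Wedge: Pb − Ps = 7.)
ΔPS is the trapezoid between Q = 126 and Q = 133 of height $3.5: ½ · (133 + 126) · 3.5 = $453.25.

Producer surplus falls by $453.25.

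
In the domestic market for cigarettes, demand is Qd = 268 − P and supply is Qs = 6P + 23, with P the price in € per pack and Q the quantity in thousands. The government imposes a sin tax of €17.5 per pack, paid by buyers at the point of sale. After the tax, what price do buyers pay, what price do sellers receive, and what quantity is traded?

Buyers pay €50; sellers receive €32.5; quantity = 218.

Without the tax, 268 − P = 6P + 23 gives 7P = 245, so P* = €35 and Q* = 233.
With the tax collected from buyers, demand (in seller-price terms) shifts: Qd = 268 − (P + 17.5).
Solving gives Q = 218 with buyers paying €50 and sellers receiving €32.5 (the €17.5 wedge).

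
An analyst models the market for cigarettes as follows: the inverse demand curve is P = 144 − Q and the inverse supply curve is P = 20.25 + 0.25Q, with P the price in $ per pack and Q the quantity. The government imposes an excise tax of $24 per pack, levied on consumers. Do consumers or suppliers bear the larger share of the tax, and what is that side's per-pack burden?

Inverting to Q(P) form: Qd = 144 − P; Qs = 4P − 81.
Without the tax, 144 − P = 4P − 81 gives 5P = 225, so P* = $45 and Q* = 99.
With the tax collected from consumers, demand (in seller-price terms) shifts: Qd = 144 − (P + 24).
Solving gives Q = 79.8 with consumers paying $64.2 and suppliers receiving $40.2 (the $24 wedge).
Per-pack burden: consumers $19.2, suppliers $4.8.
Consumers take the larger share because demand is less price-elastic here (demand slope 1 vs supply slope 4).

Consumers bear the larger share: $19.2 per pack.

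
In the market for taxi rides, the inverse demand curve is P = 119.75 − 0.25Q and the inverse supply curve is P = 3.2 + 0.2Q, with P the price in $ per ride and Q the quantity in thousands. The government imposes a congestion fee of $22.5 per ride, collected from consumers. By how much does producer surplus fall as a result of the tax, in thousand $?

Rewrite in direct form: Qd = 479 − 4P and Qs = 5P − 16.
Before the tax: set 479 − 4P = 5P − 16 → P* = $55, Q* = 259.
With the tax collected from consumers, demand (in seller-price terms) shifts: Qd = 479 − 4(P + 22.5).
New equilibrium: consumers pay $67.5, sellers receive $45, Q = 209. (Wedge: Pb − Ps = 22.5.)
ΔPS is the trapezoid between Q = 209 and Q = 259 of height $10: ½ · (259 + 209) · 10 = $2340.

Producer surplus falls by $2340 thousand.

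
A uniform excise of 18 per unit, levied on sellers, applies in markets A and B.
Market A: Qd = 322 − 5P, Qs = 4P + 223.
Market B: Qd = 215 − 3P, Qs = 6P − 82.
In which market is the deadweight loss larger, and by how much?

Market A, by 36.

Market A: pre-tax P* = 11, Q* = 267; post-tax Q = 227; deadweight loss = 360.
Market B: pre-tax P* = 33, Q* = 116; post-tax Q = 80; deadweight loss = 324.
Difference: 360 vs 324 → market A is larger by 36.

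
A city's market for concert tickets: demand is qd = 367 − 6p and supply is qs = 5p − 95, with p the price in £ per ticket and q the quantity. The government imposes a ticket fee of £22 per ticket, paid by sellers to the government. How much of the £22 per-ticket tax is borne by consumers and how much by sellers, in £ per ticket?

Before the tax: set 367 − 6p = 5p − 95 → p* = £42, q* = 115.
With the tax collected from sellers, supply shifts: qs = 5(p − 22) − 95.
New equilibrium: consumers pay £52, sellers receive £30, q = 55. (Wedge: pb − ps = 22.)
Burden on consumers: £10; on sellers: £12. (They sum to £22.)

Consumers bear £10 per ticket; sellers bear £12 per ticket.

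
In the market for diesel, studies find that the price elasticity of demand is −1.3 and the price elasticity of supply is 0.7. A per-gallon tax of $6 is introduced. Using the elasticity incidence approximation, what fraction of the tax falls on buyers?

Buyers' share ≈ 0.35.

Incidence ratio: buyers' share ≈ εs / (εs + |εd|) = 0.7 / (0.7 + 1.3) = 0.35.
Supply is the less elastic side, so buyers bear the smaller share.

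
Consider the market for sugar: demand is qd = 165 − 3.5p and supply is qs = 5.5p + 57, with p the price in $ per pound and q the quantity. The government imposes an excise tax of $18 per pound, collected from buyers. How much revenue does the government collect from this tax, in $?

Tax revenue = $1521.

Without the tax, 165 − 3.5p = 5.5p + 57 gives 9p = 108, so p* = $12 and q* = 123.
With the tax collected from buyers, demand (in seller-price terms) shifts: qd = 165 − 3.5(p + 18).
Solving gives q = 84.5 with buyers paying $23 and suppliers receiving $5 (the $18 wedge).
Revenue = t · Q = 18 · 84.5 = $1521.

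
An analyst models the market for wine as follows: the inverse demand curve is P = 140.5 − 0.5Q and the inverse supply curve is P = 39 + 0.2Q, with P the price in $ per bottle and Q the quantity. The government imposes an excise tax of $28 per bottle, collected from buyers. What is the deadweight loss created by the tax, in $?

Inverting to Q(P) form: Qd = 281 − 2P; Qs = 5P − 195.
Before the tax: set 281 − 2P = 5P − 195 → P* = $68, Q* = 145.
With the tax collected from buyers, demand (in seller-price terms) shifts: Qd = 281 − 2(P + 28).
Solving gives Q = 105 with buyers paying $88 and sellers receiving $60 (the $28 wedge).
Quantity falls by |ΔQ| = |145 − 105| = 40.
DWL = ½ · t · |ΔQ| = ½ · 28 · 40 = $560.

Deadweight loss = $560.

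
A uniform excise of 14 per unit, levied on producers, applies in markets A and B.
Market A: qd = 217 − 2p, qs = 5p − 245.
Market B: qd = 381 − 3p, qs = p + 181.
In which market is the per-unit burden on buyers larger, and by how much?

Market A, by 6.5.

Market A: pre-tax p* = 66, q* = 85; post-tax q = 65; per-unit burden on buyers = 10.
Market B: pre-tax p* = 50, q* = 231; post-tax q = 220.5; per-unit burden on buyers = 3.5.
Difference: 10 vs 3.5 → market A is larger by 6.5.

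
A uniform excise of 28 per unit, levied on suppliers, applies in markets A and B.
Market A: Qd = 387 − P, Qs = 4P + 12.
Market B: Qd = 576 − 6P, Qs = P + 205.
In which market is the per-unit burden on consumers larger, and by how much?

Market A, by 18.4.

Market A: pre-tax P* = 75, Q* = 312; post-tax Q = 289.6; per-unit burden on consumers = 22.4.
Market B: pre-tax P* = 53, Q* = 258; post-tax Q = 234; per-unit burden on consumers = 4.
Difference: 22.4 vs 4 → market A is larger by 18.4.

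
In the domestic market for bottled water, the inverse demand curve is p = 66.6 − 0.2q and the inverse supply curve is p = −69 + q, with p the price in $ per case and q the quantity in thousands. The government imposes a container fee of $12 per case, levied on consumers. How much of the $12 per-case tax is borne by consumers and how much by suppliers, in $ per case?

Rewrite in direct form: qd = 333 − 5p and qs = p + 69.
Before the tax: set 333 − 5p = p + 69 → p* = $44, q* = 113.
With the tax collected from consumers, demand (in seller-price terms) shifts: qd = 333 − 5(p + 12).
New equilibrium: consumers pay $46, suppliers receive $34, q = 103. (Wedge: pb − ps = 12.)
Burden on consumers: $2; on suppliers: $10. (They sum to $12.)
The less price-elastic side of the market bears the larger share of a per-unit tax.

Consumers bear $2 per case; suppliers bear $10 per case.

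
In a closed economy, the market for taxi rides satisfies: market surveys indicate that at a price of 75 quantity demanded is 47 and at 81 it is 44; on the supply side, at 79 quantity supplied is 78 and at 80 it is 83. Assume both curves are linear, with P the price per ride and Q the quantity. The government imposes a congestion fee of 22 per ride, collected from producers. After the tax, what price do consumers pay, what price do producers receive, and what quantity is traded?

Consumers pay 93; producers receive 71; quantity = 38.

Demand slope: (44 − 47)/(81 − 75) = -0.5, so Qd = 84.5 − 0.5P.
Supply slope: (83 − 78)/(80 − 79) = 5, so Qs = 5P − 317.
Without the tax, 84.5 − 0.5P = 5P − 317 gives 5.5P = 401.5, so P* = 73 and Q* = 48.
With the tax collected from producers, supply shifts: Qs = 5(P − 22) − 317.
New equilibrium: consumers pay 93, producers receive 71, Q = 38. (Wedge: Pb − Ps = 22.)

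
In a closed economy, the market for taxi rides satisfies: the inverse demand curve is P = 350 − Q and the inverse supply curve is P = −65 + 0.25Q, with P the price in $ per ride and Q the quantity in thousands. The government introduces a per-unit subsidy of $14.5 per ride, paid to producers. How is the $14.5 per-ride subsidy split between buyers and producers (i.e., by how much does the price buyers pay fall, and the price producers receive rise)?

Buyers gain $11.6 per ride; producers gain $2.9 per ride.

Inverting to Q(P) form: Qd = 350 − P; Qs = 4P + 260.
Before the subsidy: set 350 − P = 4P + 260 → P* = $18, Q* = 332.
With a per-unit subsidy paid to producers, each receives P + 14.5 per unit sold, so supply becomes Qs = 4(P + 14.5) + 260.
Solving gives Q = 343.6 with buyers paying $6.4 and producers receiving $20.9 (the $14.5 wedge).
Gain to buyers: $11.6; to producers: $2.9. (They sum to $14.5.)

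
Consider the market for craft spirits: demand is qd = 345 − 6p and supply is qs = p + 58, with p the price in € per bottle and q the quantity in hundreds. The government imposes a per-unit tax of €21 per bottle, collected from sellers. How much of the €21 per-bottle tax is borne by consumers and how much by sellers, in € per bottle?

Before the tax: set 345 − 6p = p + 58 → p* = €41, q* = 99.
With the tax collected from sellers, supply shifts: qs = (p − 21) + 58.
New equilibrium: consumers pay €44, sellers receive €23, q = 81. (Wedge: pb − ps = 21.)
Burden on consumers: €3; on sellers: €18. (They sum to €21.)

Consumers bear €3 per bottle; sellers bear €18 per bottle.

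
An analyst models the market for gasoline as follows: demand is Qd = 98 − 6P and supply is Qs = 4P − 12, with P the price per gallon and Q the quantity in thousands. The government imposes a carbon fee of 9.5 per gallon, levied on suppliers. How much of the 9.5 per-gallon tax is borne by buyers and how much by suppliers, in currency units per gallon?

Before the tax: set 98 − 6P = 4P − 12 → P* = 11, Q* = 32.
With the tax collected from suppliers, supply shifts: Qs = 4(P − 9.5) − 12.
Solving gives Q = 9.2 with buyers paying 14.8 and suppliers receiving 5.3 (the 9.5 wedge).
Burden on buyers: 3.8; on suppliers: 5.7. (They sum to 9.5.)

Buyers bear 3.8 per gallon; suppliers bear 5.7 per gallon.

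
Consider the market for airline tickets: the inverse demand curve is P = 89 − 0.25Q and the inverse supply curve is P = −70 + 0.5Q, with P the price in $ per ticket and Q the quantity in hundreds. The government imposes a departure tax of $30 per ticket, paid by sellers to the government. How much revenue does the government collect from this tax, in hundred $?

Tax revenue = $5160 hundred.

Inverting to Q(P) form: Qd = 356 − 4P; Qs = 2P + 140.
Without the tax, 356 − 4P = 2P + 140 gives 6P = 216, so P* = $36 and Q* = 212.
With the tax collected from sellers, supply shifts: Qs = 2(P − 30) + 140.
New equilibrium: buyers pay $46, sellers receive $16, Q = 172. (Wedge: Pb − Ps = 30.)
Revenue = t · Q = 30 · 172 = $5160.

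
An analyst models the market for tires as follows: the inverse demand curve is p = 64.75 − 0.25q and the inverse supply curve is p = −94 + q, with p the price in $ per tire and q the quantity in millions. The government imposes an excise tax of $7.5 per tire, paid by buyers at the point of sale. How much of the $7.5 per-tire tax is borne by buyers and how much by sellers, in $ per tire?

Buyers bear $1.5 per tire; sellers bear $6 per tire.

Inverting to q(p) form: qd = 259 − 4p; qs = p + 94.
Before the tax: set 259 − 4p = p + 94 → p* = $33, q* = 127.
With the tax collected from buyers, demand (in seller-price terms) shifts: qd = 259 − 4(p + 7.5).
Solving gives q = 121 with buyers paying $34.5 and sellers receiving $27 (the $7.5 wedge).
Burden on buyers: $1.5; on sellers: $6. (They sum to $7.5.)
The less price-elastic side of the market bears the larger share of a per-unit tax.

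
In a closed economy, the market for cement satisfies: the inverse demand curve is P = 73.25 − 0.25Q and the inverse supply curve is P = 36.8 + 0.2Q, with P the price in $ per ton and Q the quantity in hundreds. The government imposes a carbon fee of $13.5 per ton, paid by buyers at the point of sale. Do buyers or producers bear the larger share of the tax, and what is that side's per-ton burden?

Inverting to Q(P) form: Qd = 293 − 4P; Qs = 5P − 184.
Before the tax: set 293 − 4P = 5P − 184 → P* = $53, Q* = 81.
With the tax collected from buyers, demand (in seller-price terms) shifts: Qd = 293 − 4(P + 13.5).
Solving gives Q = 51 with buyers paying $60.5 and producers receiving $47 (the $13.5 wedge).
Per-ton burden: buyers $7.5, producers $6.
Buyers take the larger share because demand is less price-elastic here (demand slope 4 vs supply slope 5).
The less price-elastic side of the market bears the larger share of a per-unit tax.

Buyers bear the larger share: $7.5 per ton.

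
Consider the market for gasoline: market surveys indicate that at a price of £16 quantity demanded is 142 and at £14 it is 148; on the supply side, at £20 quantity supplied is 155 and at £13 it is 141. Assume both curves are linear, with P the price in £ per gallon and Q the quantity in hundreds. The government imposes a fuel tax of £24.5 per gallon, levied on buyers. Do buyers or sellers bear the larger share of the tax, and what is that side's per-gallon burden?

Sellers bear the larger share: £14.7 per gallon.

Demand slope: (148 − 142)/(14 − 16) = -3, so Qd = 190 − 3P.
Supply slope: (141 − 155)/(13 − 20) = 2, so Qs = 2P + 115.
Without the tax, 190 − 3P = 2P + 115 gives 5P = 75, so P* = £15 and Q* = 145.
With the tax collected from buyers, demand (in seller-price terms) shifts: Qd = 190 − 3(P + 24.5).
New equilibrium: buyers pay £24.8, sellers receive £0.3, Q = 115.6. (Wedge: Pb − Ps = 24.5.)
Per-gallon burden: buyers £9.8, sellers £14.7.
Sellers take the larger share because supply is less price-elastic here (demand slope 3 vs supply slope 2).
The less price-elastic side of the market bears the larger share of a per-unit tax.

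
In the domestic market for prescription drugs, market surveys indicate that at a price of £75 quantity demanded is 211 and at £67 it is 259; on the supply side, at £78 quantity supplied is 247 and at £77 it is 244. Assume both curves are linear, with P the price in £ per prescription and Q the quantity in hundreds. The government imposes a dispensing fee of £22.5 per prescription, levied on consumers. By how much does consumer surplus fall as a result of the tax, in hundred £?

Demand slope: (259 − 211)/(67 − 75) = -6, so Qd = 661 − 6P.
Supply slope: (244 − 247)/(77 − 78) = 3, so Qs = 3P + 13.
Without the tax, 661 − 6P = 3P + 13 gives 9P = 648, so P* = £72 and Q* = 229.
With the tax collected from consumers, demand (in seller-price terms) shifts: Qd = 661 − 6(P + 22.5).
Solving gives Q = 184 with consumers paying £79.5 and suppliers receiving £57 (the £22.5 wedge).
ΔCS is the trapezoid between Q = 184 and Q = 229 of height £7.5: ½ · (229 + 184) · 7.5 = £1548.75.

Consumer surplus falls by £1548.75 hundred.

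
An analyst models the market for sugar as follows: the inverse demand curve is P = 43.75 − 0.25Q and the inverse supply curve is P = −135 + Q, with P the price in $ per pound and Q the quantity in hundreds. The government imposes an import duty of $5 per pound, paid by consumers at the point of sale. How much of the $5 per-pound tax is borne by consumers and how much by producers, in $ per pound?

Rewrite in direct form: Qd = 175 − 4P and Qs = P + 135.
Before the tax: set 175 − 4P = P + 135 → P* = $8, Q* = 143.
With the tax collected from consumers, demand (in seller-price terms) shifts: Qd = 175 − 4(P + 5).
Solving gives Q = 139 with consumers paying $9 and producers receiving $4 (the $5 wedge).
Burden on consumers: $1; on producers: $4. (They sum to $5.)
The less price-elastic side of the market bears the larger share of a per-unit tax.

Consumers bear $1 per pound; producers bear $4 per pound.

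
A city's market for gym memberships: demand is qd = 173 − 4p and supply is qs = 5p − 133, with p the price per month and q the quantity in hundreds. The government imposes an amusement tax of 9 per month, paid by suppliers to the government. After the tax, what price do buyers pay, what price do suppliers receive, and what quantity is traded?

Before the tax: set 173 − 4p = 5p − 133 → p* = 34, q* = 37.
With the tax collected from suppliers, supply shifts: qs = 5(p − 9) − 133.
Solving gives q = 17 with buyers paying 39 and suppliers receiving 30 (the 9 wedge).
The less price-elastic side of the market bears the larger share of a per-unit tax.

Buyers pay 39; suppliers receive 30; quantity = 17.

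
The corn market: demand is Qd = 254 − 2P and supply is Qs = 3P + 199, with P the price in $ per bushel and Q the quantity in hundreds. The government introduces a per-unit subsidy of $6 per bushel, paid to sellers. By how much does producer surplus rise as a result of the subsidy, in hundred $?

Producer surplus rises by $565.44 hundred.

Without the subsidy, 254 − 2P = 3P + 199 gives 5P = 55, so P* = $11 and Q* = 232.
With a per-unit subsidy paid to sellers, each receives P + 6 per unit sold, so supply becomes Qs = 3(P + 6) + 199.
New equilibrium: buyers pay $7.4, sellers receive $13.4, Q = 239.2. (Wedge: Pb − Ps = −6.)
ΔPS is the trapezoid between Q = 239.2 and Q = 232 of height $2.4: ½ · (232 + 239.2) · 2.4 = $565.44.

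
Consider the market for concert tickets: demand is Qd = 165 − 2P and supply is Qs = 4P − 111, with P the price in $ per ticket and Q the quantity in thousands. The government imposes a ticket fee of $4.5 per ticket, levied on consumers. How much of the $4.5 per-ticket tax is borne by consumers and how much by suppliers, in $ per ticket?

Consumers bear $3 per ticket; suppliers bear $1.5 per ticket.

Before the tax: set 165 − 2P = 4P − 111 → P* = $46, Q* = 73.
With the tax collected from consumers, demand (in seller-price terms) shifts: Qd = 165 − 2(P + 4.5).
New equilibrium: consumers pay $49, suppliers receive $44.5, Q = 67. (Wedge: Pb − Ps = 4.5.)
Burden on consumers: $3; on suppliers: $1.5. (They sum to $4.5.)
The less price-elastic side of the market bears the larger share of a per-unit tax.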